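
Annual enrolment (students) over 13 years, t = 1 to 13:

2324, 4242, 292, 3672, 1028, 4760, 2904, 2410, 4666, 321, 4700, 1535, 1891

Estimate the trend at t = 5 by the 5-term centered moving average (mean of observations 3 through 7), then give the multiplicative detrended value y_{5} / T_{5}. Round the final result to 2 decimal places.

0.41

Trend T_5 = (292 + 3672 + 1028 + 4760 + 2904) / 5 = 12656/5 = 2531.2000
Ratio to trend: 1028 / 2531.2000 = 0.41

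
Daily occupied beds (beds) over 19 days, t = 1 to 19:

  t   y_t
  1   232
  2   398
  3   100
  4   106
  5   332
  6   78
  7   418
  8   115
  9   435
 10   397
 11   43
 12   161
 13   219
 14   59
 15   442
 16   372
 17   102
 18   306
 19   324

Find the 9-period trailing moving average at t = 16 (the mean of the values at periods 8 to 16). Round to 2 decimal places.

Sum of periods 8–16: 115 + 435 + 397 + 43 + 161 + 219 + 59 + 442 + 372 = 2243
Divide by 9: 2243 / 9 = 249.22

249.22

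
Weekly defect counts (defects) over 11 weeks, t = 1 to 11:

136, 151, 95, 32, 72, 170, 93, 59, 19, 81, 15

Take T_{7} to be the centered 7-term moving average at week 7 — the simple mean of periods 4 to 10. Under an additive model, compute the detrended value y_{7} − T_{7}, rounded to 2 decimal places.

Trend T_7 = (32 + 72 + 170 + 93 + 59 + 19 + 81) / 7 = 526/7 = 75.1429
Detrended value: 93 − 75.1429 = 17.86

17.86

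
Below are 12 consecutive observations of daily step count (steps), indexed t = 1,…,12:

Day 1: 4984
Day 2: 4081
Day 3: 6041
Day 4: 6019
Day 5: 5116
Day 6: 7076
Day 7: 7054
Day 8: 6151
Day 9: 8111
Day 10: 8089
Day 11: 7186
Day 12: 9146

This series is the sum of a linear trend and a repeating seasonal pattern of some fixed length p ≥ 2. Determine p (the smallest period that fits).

First differences y_{t+1} − y_t: -903, 1960, -22, -903, 1960, -22, -903, 1960, …
The difference pattern repeats every 3 terms and not for any smaller step, so p = 3.

3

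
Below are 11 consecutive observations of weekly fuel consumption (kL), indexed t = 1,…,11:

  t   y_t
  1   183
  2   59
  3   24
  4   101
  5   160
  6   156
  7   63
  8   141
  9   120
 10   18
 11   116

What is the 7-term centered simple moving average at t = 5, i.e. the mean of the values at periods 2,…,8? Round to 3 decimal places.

100.571

Sum of periods 2–8: 59 + 24 + 101 + 160 + 156 + 63 + 141 = 704
Divide by 7: 704 / 7 = 100.571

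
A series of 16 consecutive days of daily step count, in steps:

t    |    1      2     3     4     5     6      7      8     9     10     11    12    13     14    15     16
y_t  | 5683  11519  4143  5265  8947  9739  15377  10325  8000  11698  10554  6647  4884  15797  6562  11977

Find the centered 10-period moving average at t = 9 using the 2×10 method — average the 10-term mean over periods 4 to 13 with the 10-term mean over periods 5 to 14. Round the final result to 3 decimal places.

9670.200

Sum over 4–13: 5265 + 8947 + 9739 + 15377 + 10325 + 8000 + 11698 + 10554 + 6647 + 4884 = 91436
Sum over 5–14: 8947 + 9739 + 15377 + 10325 + 8000 + 11698 + 10554 + 6647 + 4884 + 15797 = 101968
CMA at t=9 = (91436 + 101968) / (2·10) = 193404 / 20 = 9670.200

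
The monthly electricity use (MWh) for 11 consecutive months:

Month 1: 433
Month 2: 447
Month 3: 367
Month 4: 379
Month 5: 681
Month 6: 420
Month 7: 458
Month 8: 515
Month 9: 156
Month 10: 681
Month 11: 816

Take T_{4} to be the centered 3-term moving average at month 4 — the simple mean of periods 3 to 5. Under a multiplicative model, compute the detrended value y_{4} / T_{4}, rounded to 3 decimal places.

Trend T_4 = (367 + 379 + 681) / 3 = 1427/3 = 475.66667
Ratio to trend: 379 / 475.66667 = 0.797

0.797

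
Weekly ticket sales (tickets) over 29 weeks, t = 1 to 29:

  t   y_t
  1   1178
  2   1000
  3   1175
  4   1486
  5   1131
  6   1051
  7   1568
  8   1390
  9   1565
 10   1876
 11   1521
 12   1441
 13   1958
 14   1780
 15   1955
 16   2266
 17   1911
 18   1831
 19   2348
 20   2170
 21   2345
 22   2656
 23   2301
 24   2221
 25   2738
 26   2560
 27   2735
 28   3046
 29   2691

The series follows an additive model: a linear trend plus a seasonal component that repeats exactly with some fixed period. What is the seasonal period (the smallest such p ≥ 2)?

First differences y_{t+1} − y_t: -178, 175, 311, -355, -80, 517, -178, 175, 311, -355, -80, 517, -178, 175, …
The difference pattern repeats every 6 terms and not for any smaller step, so p = 6.

6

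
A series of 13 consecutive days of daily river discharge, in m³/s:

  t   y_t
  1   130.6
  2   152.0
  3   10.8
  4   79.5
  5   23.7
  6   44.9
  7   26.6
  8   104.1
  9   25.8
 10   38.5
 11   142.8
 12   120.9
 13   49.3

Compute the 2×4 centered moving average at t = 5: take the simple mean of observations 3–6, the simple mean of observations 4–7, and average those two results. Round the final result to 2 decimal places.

41.70

Sum over 3–6: 10.8 + 79.5 + 23.7 + 44.9 = 158.9
Sum over 4–7: 79.5 + 23.7 + 44.9 + 26.6 = 174.7
CMA at t=5 = (158.9 + 174.7) / (2·4) = 333.6 / 8 = 41.70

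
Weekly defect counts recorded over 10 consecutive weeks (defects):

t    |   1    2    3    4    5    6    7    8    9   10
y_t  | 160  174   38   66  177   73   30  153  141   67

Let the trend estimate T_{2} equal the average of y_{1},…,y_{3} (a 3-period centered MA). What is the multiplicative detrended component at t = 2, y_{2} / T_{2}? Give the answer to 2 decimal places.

1.40

Trend T_2 = (160 + 174 + 38) / 3 = 372/3 = 124.0000
Ratio to trend: 174 / 124.0000 = 1.40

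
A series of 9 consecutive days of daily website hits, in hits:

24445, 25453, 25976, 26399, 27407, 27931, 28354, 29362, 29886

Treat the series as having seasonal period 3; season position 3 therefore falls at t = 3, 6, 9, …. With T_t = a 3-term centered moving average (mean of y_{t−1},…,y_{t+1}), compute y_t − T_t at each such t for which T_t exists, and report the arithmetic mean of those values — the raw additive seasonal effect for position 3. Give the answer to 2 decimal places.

33.50

Season position 3 occurs at t = 3, 6 (where T_t is defined).
t=3: T_3 = 25942.6667; y_3 − T_3 = 25976 − 25942.6667 = 33.3333
t=6: T_6 = 27897.3333; y_6 − T_6 = 27931 − 27897.3333 = 33.6667
Mean deviation: (33.3333 + 33.6667) / 2 = 33.50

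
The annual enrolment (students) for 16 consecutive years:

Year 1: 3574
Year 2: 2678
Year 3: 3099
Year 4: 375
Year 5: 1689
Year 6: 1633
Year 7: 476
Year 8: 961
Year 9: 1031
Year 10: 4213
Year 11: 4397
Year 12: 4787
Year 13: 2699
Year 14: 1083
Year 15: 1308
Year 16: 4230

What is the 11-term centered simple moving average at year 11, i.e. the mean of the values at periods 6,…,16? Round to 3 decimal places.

2438.000

Sum of periods 6–16: 1633 + 476 + 961 + 1031 + 4213 + 4397 + 4787 + 2699 + 1083 + 1308 + 4230 = 26818
Divide by 11: 26818 / 11 = 2438.000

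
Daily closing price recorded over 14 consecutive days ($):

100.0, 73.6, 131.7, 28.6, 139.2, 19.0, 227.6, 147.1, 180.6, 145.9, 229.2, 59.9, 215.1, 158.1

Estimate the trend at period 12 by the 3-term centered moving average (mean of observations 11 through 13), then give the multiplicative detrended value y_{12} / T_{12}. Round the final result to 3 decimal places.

Trend T_12 = (229.2 + 59.9 + 215.1) / 3 = 504.2/3 = 168.06667
Ratio to trend: 59.9 / 168.06667 = 0.356

0.356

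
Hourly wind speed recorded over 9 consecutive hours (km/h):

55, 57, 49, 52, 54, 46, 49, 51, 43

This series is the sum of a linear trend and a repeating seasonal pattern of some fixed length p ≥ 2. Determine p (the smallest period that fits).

First differences y_{t+1} − y_t: 2, -8, 3, 2, -8, 3, 2, -8, …
The difference pattern repeats every 3 terms and not for any smaller step, so p = 3.

3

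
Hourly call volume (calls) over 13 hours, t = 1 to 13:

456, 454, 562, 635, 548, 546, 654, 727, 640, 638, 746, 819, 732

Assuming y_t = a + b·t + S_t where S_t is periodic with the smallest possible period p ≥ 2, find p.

First differences y_{t+1} − y_t: -2, 108, 73, -87, -2, 108, 73, -87, -2, 108, …
The difference pattern repeats every 4 terms and not for any smaller step, so p = 4.

4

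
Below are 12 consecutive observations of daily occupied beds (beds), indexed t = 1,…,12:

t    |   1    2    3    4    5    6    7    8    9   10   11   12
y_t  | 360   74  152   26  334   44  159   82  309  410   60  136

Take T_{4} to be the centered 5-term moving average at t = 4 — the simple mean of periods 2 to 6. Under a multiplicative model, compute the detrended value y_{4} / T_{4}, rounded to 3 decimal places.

0.206

Trend T_4 = (74 + 152 + 26 + 334 + 44) / 5 = 630/5 = 126.00000
Ratio to trend: 26 / 126.00000 = 0.206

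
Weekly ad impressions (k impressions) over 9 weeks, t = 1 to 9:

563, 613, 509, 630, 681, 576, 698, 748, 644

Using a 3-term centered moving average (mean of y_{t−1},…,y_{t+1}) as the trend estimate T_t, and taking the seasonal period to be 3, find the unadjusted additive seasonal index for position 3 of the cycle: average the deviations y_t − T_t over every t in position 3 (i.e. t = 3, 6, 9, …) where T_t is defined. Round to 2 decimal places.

Season position 3 occurs at t = 3, 6 (where T_t is defined).
t=3: T_3 = 584.0000; y_3 − T_3 = 509 − 584.0000 = -75.0000
t=6: T_6 = 651.6667; y_6 − T_6 = 576 − 651.6667 = -75.6667
Mean deviation: (-75.0000 + -75.6667) / 2 = -75.33

-75.33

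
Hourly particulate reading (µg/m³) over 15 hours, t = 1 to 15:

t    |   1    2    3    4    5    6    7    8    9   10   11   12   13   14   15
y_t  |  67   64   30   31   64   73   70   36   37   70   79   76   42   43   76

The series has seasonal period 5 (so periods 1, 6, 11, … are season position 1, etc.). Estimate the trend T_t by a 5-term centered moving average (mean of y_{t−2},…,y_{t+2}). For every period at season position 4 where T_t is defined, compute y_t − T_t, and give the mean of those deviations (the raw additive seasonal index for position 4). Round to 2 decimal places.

-21.40

Season position 4 occurs at t = 4, 9 (where T_t is defined).
t=4: T_4 = 52.4000; y_4 − T_4 = 31 − 52.4000 = -21.4000
t=9: T_9 = 58.4000; y_9 − T_9 = 37 − 58.4000 = -21.4000
Mean deviation: (-21.4000 + -21.4000) / 2 = -21.40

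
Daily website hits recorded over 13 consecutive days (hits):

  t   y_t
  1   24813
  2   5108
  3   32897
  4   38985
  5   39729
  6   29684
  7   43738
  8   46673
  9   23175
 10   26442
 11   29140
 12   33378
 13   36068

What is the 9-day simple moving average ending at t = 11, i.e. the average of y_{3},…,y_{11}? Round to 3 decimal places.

Sum of periods 3–11: 32897 + 38985 + 39729 + 29684 + 43738 + 46673 + 23175 + 26442 + 29140 = 310463
Divide by 9: 310463 / 9 = 34495.889

34495.889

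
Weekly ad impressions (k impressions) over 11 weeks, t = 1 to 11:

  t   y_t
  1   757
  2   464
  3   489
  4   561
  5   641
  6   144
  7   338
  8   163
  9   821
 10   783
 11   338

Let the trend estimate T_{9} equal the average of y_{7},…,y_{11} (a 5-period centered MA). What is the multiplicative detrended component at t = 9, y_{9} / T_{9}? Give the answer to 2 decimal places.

Trend T_9 = (338 + 163 + 821 + 783 + 338) / 5 = 2443/5 = 488.6000
Ratio to trend: 821 / 488.6000 = 1.68

1.68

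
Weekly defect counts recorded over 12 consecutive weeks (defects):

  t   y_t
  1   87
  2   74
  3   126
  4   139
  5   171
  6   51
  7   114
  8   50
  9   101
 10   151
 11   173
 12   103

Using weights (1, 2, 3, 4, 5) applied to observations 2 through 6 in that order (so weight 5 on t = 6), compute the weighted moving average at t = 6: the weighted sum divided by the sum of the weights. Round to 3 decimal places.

Weighted sum: 1·74 + 2·126 + 3·139 + 4·171 + 5·51 = 74 + 252 + 417 + 684 + 255 = 1682
Weight total: 1 + 2 + 3 + 4 + 5 = 15
WMA = 1682 / 15 = 112.133

112.133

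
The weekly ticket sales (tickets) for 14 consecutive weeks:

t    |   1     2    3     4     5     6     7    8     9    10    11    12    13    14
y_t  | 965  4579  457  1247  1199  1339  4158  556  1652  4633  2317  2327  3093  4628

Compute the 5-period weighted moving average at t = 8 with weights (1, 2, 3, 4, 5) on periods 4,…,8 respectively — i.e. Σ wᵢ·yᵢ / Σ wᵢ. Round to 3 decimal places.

1804.933

Weighted sum: 1·1247 + 2·1199 + 3·1339 + 4·4158 + 5·556 = 1247 + 2398 + 4017 + 16632 + 2780 = 27074
Weight total: 1 + 2 + 3 + 4 + 5 = 15
WMA = 27074 / 15 = 1804.933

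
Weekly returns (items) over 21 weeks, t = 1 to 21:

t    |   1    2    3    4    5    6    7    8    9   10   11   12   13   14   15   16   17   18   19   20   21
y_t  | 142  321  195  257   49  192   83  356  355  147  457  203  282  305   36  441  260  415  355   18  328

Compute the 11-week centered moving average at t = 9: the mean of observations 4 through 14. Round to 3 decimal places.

244.182

Sum of periods 4–14: 257 + 49 + 192 + 83 + 356 + 355 + 147 + 457 + 203 + 282 + 305 = 2686
Divide by 11: 2686 / 11 = 244.182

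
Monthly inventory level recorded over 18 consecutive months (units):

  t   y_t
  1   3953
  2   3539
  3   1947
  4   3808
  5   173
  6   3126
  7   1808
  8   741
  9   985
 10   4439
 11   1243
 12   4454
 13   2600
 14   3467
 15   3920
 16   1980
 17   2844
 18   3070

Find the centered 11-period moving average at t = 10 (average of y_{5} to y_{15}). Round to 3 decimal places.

Sum of periods 5–15: 173 + 3126 + 1808 + 741 + 985 + 4439 + 1243 + 4454 + 2600 + 3467 + 3920 = 26956
Divide by 11: 26956 / 11 = 2450.545

2450.545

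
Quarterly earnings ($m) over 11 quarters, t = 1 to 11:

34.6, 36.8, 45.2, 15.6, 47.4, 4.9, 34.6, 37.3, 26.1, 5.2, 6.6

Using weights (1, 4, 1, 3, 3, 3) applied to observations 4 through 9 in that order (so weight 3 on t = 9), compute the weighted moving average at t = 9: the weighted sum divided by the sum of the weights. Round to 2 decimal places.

33.61

Weighted sum: 1·15.6 + 4·47.4 + 1·4.9 + 3·34.6 + 3·37.3 + 3·26.1 = 15.6 + 189.6 + 4.9 + 103.8 + 111.9 + 78.3 = 504.1
Weight total: 1 + 4 + 1 + 3 + 3 + 3 = 15
WMA = 504.1 / 15 = 33.61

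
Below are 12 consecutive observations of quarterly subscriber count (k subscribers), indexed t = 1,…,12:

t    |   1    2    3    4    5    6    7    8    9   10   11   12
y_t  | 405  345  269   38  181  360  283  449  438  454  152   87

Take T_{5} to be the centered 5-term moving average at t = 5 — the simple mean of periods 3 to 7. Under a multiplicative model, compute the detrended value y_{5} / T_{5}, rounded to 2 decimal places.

Trend T_5 = (269 + 38 + 181 + 360 + 283) / 5 = 1131/5 = 226.2000
Ratio to trend: 181 / 226.2000 = 0.80

0.80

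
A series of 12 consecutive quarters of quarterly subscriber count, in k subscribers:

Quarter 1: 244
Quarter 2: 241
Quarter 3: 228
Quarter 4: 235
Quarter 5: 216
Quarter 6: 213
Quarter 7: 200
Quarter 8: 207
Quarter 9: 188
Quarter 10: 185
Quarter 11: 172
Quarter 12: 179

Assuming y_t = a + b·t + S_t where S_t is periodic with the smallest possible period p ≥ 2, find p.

First differences y_{t+1} − y_t: -3, -13, 7, -19, -3, -13, 7, -19, -3, -13, …
The difference pattern repeats every 4 terms and not for any smaller step, so p = 4.

4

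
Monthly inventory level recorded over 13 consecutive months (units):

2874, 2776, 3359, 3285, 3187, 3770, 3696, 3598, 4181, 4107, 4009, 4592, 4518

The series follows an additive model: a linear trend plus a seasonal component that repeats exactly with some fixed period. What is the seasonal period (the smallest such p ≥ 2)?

3

First differences y_{t+1} − y_t: -98, 583, -74, -98, 583, -74, -98, 583, …
The difference pattern repeats every 3 terms and not for any smaller step, so p = 3.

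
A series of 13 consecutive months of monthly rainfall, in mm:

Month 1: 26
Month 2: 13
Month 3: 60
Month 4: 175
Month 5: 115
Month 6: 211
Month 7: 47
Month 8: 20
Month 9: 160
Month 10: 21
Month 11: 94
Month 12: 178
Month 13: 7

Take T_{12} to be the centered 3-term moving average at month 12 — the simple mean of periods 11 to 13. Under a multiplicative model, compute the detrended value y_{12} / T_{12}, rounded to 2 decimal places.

Trend T_12 = (94 + 178 + 7) / 3 = 279/3 = 93.0000
Ratio to trend: 178 / 93.0000 = 1.91

1.91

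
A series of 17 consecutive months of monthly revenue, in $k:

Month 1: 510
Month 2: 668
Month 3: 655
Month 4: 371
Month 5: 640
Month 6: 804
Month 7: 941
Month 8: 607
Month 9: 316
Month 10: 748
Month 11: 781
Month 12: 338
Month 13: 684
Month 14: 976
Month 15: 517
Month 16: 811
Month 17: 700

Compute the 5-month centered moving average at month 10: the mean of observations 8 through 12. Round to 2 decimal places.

558.00

Sum of periods 8–12: 607 + 316 + 748 + 781 + 338 = 2790
Divide by 5: 2790 / 5 = 558.00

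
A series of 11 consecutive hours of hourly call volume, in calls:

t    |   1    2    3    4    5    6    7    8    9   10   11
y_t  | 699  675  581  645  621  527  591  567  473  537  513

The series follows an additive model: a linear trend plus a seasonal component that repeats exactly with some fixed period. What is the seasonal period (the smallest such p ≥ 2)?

3

First differences y_{t+1} − y_t: -24, -94, 64, -24, -94, 64, -24, -94, …
The difference pattern repeats every 3 terms and not for any smaller step, so p = 3.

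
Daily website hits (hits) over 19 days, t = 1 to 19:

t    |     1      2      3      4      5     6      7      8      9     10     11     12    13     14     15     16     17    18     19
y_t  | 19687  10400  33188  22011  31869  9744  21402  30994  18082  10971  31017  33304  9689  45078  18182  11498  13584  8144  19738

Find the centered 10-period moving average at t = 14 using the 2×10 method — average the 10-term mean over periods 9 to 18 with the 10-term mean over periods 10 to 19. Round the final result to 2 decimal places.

20037.70

Sum over 9–18: 18082 + 10971 + 31017 + 33304 + 9689 + 45078 + 18182 + 11498 + 13584 + 8144 = 199549
Sum over 10–19: 10971 + 31017 + 33304 + 9689 + 45078 + 18182 + 11498 + 13584 + 8144 + 19738 = 201205
CMA at t=14 = (199549 + 201205) / (2·10) = 400754 / 20 = 20037.70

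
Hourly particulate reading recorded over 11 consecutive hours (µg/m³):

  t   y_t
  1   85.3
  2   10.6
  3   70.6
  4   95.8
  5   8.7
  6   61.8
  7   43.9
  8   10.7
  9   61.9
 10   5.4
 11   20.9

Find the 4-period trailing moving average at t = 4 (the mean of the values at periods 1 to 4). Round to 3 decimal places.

65.575

Sum of periods 1–4: 85.3 + 10.6 + 70.6 + 95.8 = 262.3
Divide by 4: 262.3 / 4 = 65.575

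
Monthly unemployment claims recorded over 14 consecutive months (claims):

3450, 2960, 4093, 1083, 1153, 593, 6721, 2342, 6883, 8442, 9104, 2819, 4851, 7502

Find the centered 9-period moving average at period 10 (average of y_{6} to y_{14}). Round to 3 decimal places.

Sum of periods 6–14: 593 + 6721 + 2342 + 6883 + 8442 + 9104 + 2819 + 4851 + 7502 = 49257
Divide by 9: 49257 / 9 = 5473.000

5473.000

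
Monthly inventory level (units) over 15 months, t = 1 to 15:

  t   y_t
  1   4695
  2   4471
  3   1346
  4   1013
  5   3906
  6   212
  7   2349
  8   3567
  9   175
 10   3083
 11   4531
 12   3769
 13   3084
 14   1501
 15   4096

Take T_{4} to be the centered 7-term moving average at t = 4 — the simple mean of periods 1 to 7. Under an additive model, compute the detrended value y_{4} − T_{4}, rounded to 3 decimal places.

-1557.286

Trend T_4 = (4695 + 4471 + 1346 + 1013 + 3906 + 212 + 2349) / 7 = 17992/7 = 2570.28571
Detrended value: 1013 − 2570.28571 = -1557.286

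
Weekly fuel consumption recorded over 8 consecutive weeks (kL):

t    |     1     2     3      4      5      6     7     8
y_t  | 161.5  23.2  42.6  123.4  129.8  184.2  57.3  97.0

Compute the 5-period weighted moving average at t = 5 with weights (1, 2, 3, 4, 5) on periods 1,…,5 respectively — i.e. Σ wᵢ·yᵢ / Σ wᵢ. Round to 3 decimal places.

Weighted sum: 1·161.5 + 2·23.2 + 3·42.6 + 4·123.4 + 5·129.8 = 161.5 + 46.4 + 127.8 + 493.6 + 649.0 = 1478.3
Weight total: 1 + 2 + 3 + 4 + 5 = 15
WMA = 1478.3 / 15 = 98.553

98.553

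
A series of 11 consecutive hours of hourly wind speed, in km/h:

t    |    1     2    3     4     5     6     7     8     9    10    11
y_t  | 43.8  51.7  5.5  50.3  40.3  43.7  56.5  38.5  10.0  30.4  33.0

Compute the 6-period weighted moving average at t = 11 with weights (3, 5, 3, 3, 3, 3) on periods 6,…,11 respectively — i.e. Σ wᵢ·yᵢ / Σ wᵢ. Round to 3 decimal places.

Weighted sum: 3·43.7 + 5·56.5 + 3·38.5 + 3·10.0 + 3·30.4 + 3·33.0 = 131.1 + 282.5 + 115.5 + 30.0 + 91.2 + 99.0 = 749.3
Weight total: 3 + 5 + 3 + 3 + 3 + 3 = 20
WMA = 749.3 / 20 = 37.465

37.465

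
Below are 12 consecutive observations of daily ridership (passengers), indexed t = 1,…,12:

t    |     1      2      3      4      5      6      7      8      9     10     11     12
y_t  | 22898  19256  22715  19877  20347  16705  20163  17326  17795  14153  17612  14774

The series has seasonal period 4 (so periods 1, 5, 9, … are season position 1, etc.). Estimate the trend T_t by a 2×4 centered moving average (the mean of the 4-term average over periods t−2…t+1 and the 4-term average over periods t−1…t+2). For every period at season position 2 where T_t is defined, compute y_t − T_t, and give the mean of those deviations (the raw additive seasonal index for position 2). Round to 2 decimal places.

Season position 2 occurs at t = 6, 10 (where T_t is defined).
t=6: T_6 = 18954.1250; y_6 − T_6 = 16705 − 18954.1250 = -2249.1250
t=10: T_10 = 16402.5000; y_10 − T_10 = 14153 − 16402.5000 = -2249.5000
Mean deviation: (-2249.1250 + -2249.5000) / 2 = -2249.31

-2249.31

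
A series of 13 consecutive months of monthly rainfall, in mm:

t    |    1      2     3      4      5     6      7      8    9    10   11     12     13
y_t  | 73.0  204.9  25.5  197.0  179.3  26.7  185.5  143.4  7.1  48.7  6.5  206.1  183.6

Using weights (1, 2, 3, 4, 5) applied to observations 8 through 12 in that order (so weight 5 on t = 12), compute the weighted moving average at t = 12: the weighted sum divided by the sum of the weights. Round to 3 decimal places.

90.680

Weighted sum: 1·143.4 + 2·7.1 + 3·48.7 + 4·6.5 + 5·206.1 = 143.4 + 14.2 + 146.1 + 26.0 + 1030.5 = 1360.2
Weight total: 1 + 2 + 3 + 4 + 5 = 15
WMA = 1360.2 / 15 = 90.680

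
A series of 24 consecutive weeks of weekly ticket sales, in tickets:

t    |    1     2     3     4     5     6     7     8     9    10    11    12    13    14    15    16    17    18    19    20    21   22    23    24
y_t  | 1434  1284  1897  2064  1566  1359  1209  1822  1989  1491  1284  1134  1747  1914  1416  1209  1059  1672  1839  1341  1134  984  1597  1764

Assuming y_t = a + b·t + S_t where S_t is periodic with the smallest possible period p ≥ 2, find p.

5

First differences y_{t+1} − y_t: -150, 613, 167, -498, -207, -150, 613, 167, -498, -207, -150, 613, …
The difference pattern repeats every 5 terms and not for any smaller step, so p = 5.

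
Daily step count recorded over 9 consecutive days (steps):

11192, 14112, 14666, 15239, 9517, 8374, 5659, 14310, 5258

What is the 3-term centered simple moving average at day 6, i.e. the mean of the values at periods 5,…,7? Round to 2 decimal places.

Sum of periods 5–7: 9517 + 8374 + 5659 = 23550
Divide by 3: 23550 / 3 = 7850.00

7850.00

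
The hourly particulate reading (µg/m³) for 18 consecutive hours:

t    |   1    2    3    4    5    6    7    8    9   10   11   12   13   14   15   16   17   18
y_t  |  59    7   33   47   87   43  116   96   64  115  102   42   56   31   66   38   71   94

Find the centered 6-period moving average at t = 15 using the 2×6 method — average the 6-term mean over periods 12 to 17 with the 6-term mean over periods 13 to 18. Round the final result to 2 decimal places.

Sum over 12–17: 42 + 56 + 31 + 66 + 38 + 71 = 304
Sum over 13–18: 56 + 31 + 66 + 38 + 71 + 94 = 356
CMA at t=15 = (304 + 356) / (2·6) = 660 / 12 = 55.00

55.00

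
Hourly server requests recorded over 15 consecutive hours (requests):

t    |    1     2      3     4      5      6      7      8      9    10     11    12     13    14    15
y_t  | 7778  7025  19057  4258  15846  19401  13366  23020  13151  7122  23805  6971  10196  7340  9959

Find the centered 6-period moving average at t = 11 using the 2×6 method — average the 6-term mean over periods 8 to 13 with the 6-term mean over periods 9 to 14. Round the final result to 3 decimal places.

12737.500

Sum over 8–13: 23020 + 13151 + 7122 + 23805 + 6971 + 10196 = 84265
Sum over 9–14: 13151 + 7122 + 23805 + 6971 + 10196 + 7340 = 68585
CMA at t=11 = (84265 + 68585) / (2·6) = 152850 / 12 = 12737.500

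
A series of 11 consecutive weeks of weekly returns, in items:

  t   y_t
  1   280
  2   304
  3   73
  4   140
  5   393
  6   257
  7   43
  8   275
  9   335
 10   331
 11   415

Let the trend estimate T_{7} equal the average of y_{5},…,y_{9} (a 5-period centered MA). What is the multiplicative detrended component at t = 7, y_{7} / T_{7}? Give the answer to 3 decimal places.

Trend T_7 = (393 + 257 + 43 + 275 + 335) / 5 = 1303/5 = 260.60000
Ratio to trend: 43 / 260.60000 = 0.165

0.165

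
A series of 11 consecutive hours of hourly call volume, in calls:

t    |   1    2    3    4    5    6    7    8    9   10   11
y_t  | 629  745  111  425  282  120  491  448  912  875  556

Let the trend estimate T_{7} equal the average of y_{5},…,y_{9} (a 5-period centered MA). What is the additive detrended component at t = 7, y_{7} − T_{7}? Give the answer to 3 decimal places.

Trend T_7 = (282 + 120 + 491 + 448 + 912) / 5 = 2253/5 = 450.60000
Detrended value: 491 − 450.60000 = 40.400

40.400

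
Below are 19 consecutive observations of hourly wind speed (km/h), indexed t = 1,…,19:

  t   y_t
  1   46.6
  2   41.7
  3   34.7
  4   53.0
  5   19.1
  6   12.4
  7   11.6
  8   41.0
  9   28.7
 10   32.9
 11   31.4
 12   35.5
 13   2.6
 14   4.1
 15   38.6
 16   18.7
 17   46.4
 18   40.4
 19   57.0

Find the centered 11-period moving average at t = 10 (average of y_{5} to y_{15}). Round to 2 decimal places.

Sum of periods 5–15: 19.1 + 12.4 + 11.6 + 41.0 + 28.7 + 32.9 + 31.4 + 35.5 + 2.6 + 4.1 + 38.6 = 257.9
Divide by 11: 257.9 / 11 = 23.45

23.45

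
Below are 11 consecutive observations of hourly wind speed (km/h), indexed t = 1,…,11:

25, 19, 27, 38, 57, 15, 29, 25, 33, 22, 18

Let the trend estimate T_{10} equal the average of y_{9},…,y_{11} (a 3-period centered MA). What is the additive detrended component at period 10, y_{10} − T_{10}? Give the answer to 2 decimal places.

Trend T_10 = (33 + 22 + 18) / 3 = 73/3 = 24.3333
Detrended value: 22 − 24.3333 = -2.33

-2.33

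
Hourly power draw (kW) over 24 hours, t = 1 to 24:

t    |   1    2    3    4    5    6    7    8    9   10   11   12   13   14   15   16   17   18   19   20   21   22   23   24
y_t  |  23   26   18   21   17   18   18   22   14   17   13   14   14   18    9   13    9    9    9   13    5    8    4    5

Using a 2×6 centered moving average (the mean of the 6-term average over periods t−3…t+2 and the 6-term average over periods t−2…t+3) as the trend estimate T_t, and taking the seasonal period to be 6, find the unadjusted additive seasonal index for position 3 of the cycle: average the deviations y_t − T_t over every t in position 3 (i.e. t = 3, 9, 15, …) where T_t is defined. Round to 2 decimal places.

Season position 3 occurs at t = 9, 15, 21 (where T_t is defined).
t=9: T_9 = 16.6667; y_9 − T_9 = 14 − 16.6667 = -2.6667
t=15: T_15 = 12.4167; y_15 − T_15 = 9 − 12.4167 = -3.4167
t=21: T_21 = 7.6667; y_21 − T_21 = 5 − 7.6667 = -2.6667
Mean deviation: (-2.6667 + -3.4167 + -2.6667) / 3 = -2.92

-2.92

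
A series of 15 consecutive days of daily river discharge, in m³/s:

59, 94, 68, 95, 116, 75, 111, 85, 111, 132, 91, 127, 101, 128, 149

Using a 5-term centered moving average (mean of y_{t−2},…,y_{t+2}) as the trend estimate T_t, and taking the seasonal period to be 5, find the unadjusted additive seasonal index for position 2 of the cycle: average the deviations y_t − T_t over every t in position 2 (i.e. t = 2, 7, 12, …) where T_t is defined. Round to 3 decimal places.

Season position 2 occurs at t = 7, 12 (where T_t is defined).
t=7: T_7 = 99.60000; y_7 − T_7 = 111 − 99.60000 = 11.40000
t=12: T_12 = 115.80000; y_12 − T_12 = 127 − 115.80000 = 11.20000
Mean deviation: (11.40000 + 11.20000) / 2 = 11.300

11.300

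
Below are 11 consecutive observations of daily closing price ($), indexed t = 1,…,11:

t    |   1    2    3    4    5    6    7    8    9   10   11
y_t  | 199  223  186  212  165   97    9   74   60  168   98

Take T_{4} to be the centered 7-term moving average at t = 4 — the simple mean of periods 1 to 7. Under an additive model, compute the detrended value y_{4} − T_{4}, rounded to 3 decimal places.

56.143

Trend T_4 = (199 + 223 + 186 + 212 + 165 + 97 + 9) / 7 = 1091/7 = 155.85714
Detrended value: 212 − 155.85714 = 56.143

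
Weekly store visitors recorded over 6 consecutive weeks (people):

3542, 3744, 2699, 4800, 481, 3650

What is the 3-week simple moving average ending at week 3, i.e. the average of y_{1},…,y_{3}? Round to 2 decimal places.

Sum of periods 1–3: 3542 + 3744 + 2699 = 9985
Divide by 3: 9985 / 3 = 3328.33

3328.33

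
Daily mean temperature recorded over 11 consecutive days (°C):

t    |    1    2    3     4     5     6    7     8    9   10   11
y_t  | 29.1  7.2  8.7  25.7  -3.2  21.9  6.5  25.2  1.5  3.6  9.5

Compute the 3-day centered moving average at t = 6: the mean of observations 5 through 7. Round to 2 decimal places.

Sum of periods 5–7: (-3.2) + 21.9 + 6.5 = 25.2
Divide by 3: 25.2 / 3 = 8.40

8.40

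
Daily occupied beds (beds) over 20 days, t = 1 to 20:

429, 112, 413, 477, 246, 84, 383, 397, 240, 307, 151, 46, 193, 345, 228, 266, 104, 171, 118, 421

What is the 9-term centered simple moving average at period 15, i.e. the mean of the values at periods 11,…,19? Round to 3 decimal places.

180.222

Sum of periods 11–19: 151 + 46 + 193 + 345 + 228 + 266 + 104 + 171 + 118 = 1622
Divide by 9: 1622 / 9 = 180.222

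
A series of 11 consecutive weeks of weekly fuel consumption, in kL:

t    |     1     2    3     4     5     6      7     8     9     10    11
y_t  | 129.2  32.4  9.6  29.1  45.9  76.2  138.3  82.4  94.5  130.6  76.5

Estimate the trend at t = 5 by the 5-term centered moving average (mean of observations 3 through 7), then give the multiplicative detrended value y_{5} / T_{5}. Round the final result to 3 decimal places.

Trend T_5 = (9.6 + 29.1 + 45.9 + 76.2 + 138.3) / 5 = 299.1/5 = 59.82000
Ratio to trend: 45.9 / 59.82000 = 0.767

0.767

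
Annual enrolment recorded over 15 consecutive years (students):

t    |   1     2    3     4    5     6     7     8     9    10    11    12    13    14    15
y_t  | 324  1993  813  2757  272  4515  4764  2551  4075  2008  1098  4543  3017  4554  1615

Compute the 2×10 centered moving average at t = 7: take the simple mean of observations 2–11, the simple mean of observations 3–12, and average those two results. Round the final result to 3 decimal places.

Sum over 2–11: 1993 + 813 + 2757 + 272 + 4515 + 4764 + 2551 + 4075 + 2008 + 1098 = 24846
Sum over 3–12: 813 + 2757 + 272 + 4515 + 4764 + 2551 + 4075 + 2008 + 1098 + 4543 = 27396
CMA at t=7 = (24846 + 27396) / (2·10) = 52242 / 20 = 2612.100

2612.100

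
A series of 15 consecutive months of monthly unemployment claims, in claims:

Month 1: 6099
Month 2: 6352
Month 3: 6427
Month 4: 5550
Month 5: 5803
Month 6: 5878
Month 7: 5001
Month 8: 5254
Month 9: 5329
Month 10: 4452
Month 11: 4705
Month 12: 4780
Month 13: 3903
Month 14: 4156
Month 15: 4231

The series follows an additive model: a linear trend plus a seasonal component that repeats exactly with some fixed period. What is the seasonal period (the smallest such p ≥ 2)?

3

First differences y_{t+1} − y_t: 253, 75, -877, 253, 75, -877, 253, 75, …
The difference pattern repeats every 3 terms and not for any smaller step, so p = 3.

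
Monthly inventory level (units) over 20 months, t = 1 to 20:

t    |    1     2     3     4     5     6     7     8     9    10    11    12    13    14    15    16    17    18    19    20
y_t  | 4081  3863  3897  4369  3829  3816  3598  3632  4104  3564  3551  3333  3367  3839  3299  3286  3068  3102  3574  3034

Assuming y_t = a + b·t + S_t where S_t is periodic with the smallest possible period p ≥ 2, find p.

First differences y_{t+1} − y_t: -218, 34, 472, -540, -13, -218, 34, 472, -540, -13, -218, 34, …
The difference pattern repeats every 5 terms and not for any smaller step, so p = 5.

5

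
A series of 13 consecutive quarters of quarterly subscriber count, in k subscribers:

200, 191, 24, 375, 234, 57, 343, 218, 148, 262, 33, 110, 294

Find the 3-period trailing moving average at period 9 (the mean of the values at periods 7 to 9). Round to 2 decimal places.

Sum of periods 7–9: 343 + 218 + 148 = 709
Divide by 3: 709 / 3 = 236.33

236.33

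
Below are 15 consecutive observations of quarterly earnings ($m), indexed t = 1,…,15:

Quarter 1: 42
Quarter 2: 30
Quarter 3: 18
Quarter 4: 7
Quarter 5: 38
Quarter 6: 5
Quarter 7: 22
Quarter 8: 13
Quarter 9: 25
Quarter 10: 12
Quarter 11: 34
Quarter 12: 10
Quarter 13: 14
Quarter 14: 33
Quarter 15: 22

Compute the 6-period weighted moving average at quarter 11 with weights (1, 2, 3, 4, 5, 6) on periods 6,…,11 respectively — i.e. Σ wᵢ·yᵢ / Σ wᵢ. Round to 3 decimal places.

Weighted sum: 1·5 + 2·22 + 3·13 + 4·25 + 5·12 + 6·34 = 5 + 44 + 39 + 100 + 60 + 204 = 452
Weight total: 1 + 2 + 3 + 4 + 5 + 6 = 21
WMA = 452 / 21 = 21.524

21.524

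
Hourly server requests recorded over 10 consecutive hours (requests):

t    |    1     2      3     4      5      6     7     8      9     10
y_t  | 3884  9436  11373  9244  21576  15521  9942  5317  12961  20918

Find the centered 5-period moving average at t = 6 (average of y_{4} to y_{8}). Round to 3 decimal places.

12320.000

Sum of periods 4–8: 9244 + 21576 + 15521 + 9942 + 5317 = 61600
Divide by 5: 61600 / 5 = 12320.000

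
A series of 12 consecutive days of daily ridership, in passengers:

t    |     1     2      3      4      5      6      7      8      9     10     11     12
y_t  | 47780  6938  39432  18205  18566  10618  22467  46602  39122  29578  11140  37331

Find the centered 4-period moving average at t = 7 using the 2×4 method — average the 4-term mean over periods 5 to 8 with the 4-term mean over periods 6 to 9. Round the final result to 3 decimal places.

27132.750

Sum over 5–8: 18566 + 10618 + 22467 + 46602 = 98253
Sum over 6–9: 10618 + 22467 + 46602 + 39122 = 118809
CMA at t=7 = (98253 + 118809) / (2·4) = 217062 / 8 = 27132.750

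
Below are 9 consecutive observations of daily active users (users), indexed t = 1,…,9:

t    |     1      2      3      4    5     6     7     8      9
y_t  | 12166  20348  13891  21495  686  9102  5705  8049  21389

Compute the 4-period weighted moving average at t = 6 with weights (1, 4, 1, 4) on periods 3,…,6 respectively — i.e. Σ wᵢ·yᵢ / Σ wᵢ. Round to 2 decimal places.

Weighted sum: 1·13891 + 4·21495 + 1·686 + 4·9102 = 13891 + 85980 + 686 + 36408 = 136965
Weight total: 1 + 4 + 1 + 4 = 10
WMA = 136965 / 10 = 13696.50

13696.50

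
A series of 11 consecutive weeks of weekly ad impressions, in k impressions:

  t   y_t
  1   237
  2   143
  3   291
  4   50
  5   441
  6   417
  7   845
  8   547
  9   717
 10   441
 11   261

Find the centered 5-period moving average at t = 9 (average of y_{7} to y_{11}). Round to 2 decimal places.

Sum of periods 7–11: 845 + 547 + 717 + 441 + 261 = 2811
Divide by 5: 2811 / 5 = 562.20

562.20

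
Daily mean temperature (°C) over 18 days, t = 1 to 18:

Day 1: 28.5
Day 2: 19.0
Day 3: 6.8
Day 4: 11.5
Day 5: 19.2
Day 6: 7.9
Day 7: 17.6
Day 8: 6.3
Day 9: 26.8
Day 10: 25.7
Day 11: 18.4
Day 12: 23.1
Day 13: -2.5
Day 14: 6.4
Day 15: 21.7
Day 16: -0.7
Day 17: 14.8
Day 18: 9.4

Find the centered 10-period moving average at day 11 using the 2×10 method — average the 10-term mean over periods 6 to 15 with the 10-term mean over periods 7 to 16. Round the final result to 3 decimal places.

Sum over 6–15: 7.9 + 17.6 + 6.3 + 26.8 + 25.7 + 18.4 + 23.1 + (-2.5) + 6.4 + 21.7 = 151.4
Sum over 7–16: 17.6 + 6.3 + 26.8 + 25.7 + 18.4 + 23.1 + (-2.5) + 6.4 + 21.7 + (-0.7) = 142.8
CMA at t=11 = (151.4 + 142.8) / (2·10) = 294.2 / 20 = 14.710

14.710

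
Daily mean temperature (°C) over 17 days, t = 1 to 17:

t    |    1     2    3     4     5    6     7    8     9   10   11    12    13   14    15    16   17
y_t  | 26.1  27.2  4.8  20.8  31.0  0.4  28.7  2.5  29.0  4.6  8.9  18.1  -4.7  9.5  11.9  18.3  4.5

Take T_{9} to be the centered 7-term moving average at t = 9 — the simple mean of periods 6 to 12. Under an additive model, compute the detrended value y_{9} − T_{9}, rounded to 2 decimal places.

15.83

Trend T_9 = (0.4 + 28.7 + 2.5 + 29.0 + 4.6 + 8.9 + 18.1) / 7 = 92.2/7 = 13.1714
Detrended value: 29.0 − 13.1714 = 15.83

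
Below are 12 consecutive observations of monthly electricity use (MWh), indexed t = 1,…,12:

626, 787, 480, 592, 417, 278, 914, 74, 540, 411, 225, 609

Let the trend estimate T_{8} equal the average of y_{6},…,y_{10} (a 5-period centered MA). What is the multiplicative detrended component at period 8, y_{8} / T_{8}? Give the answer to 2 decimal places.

Trend T_8 = (278 + 914 + 74 + 540 + 411) / 5 = 2217/5 = 443.4000
Ratio to trend: 74 / 443.4000 = 0.17

0.17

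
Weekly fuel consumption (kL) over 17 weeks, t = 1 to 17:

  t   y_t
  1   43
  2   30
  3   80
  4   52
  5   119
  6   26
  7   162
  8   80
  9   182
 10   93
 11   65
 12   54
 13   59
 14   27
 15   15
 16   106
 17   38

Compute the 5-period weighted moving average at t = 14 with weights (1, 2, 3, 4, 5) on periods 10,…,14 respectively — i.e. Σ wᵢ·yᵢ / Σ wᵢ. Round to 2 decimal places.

50.40

Weighted sum: 1·93 + 2·65 + 3·54 + 4·59 + 5·27 = 93 + 130 + 162 + 236 + 135 = 756
Weight total: 1 + 2 + 3 + 4 + 5 = 15
WMA = 756 / 15 = 50.40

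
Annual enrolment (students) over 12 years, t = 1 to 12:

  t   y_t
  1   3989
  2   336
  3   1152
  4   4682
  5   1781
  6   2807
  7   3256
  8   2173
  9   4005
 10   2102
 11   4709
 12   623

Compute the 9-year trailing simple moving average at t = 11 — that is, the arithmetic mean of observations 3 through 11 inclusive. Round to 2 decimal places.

Sum of periods 3–11: 1152 + 4682 + 1781 + 2807 + 3256 + 2173 + 4005 + 2102 + 4709 = 26667
Divide by 9: 26667 / 9 = 2963.00

2963.00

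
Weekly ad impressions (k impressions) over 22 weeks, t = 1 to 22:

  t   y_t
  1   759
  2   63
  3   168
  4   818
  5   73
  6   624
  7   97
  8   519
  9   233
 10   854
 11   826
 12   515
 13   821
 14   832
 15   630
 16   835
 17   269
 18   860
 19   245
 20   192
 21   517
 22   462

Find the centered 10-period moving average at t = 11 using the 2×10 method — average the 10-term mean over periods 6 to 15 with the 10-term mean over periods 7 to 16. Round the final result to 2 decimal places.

Sum over 6–15: 624 + 97 + 519 + 233 + 854 + 826 + 515 + 821 + 832 + 630 = 5951
Sum over 7–16: 97 + 519 + 233 + 854 + 826 + 515 + 821 + 832 + 630 + 835 = 6162
CMA at t=11 = (5951 + 6162) / (2·10) = 12113 / 20 = 605.65

605.65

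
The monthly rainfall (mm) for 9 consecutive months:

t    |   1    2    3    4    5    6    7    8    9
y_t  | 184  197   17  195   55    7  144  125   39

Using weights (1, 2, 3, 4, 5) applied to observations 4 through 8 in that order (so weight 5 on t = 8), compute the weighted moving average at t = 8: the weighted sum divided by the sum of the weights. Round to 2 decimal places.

Weighted sum: 1·195 + 2·55 + 3·7 + 4·144 + 5·125 = 195 + 110 + 21 + 576 + 625 = 1527
Weight total: 1 + 2 + 3 + 4 + 5 = 15
WMA = 1527 / 15 = 101.80

101.80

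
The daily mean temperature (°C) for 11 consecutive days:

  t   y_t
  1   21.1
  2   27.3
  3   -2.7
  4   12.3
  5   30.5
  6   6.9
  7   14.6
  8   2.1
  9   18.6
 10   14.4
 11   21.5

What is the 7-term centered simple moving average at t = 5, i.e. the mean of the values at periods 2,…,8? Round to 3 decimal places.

13.000

Sum of periods 2–8: 27.3 + (-2.7) + 12.3 + 30.5 + 6.9 + 14.6 + 2.1 = 91.0
Divide by 7: 91.0 / 7 = 13.000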